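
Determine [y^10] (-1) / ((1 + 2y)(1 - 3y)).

Partial fractions give a closed form: a_n = (-2/5)·(-2)^n + (-3/5)·3^n.
At n = 10: a_10 = -35839.

-35839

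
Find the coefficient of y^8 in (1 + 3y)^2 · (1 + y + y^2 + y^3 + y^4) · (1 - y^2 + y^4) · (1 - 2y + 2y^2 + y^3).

(1 + 3y)^2 has coefficients 1,6,9 for degrees 0…2.
(1 + y + y^2 + y^3 + y^4) has coefficients 1,1,1,1,1,0,0,0,0 for degrees 0…8.
Multiplying by (1 - y^2 + y^4) gives running coefficients 1,1,0,0,1,0,0,1,1 for degrees 0…8.
Finally multiplying by (1 - 2y + 2y^2 + y^3), the product of all factors after the first has coefficients 1,-1,0,3,2,-2,2,2,-1 for degrees 0…8.
[y^8] = 1·(-1) + 6·2 + 9·2 = 29.

29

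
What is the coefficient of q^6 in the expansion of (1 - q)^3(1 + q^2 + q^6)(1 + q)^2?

(1 - q)^3 has coefficients 1,-3,3,-1 for degrees 0…3.
(1 + q^2 + q^6) has coefficients 1,0,1,0,0,0,1 for degrees 0…6.
Finally multiplying by (1 + q)^2, the product of all factors after the first has coefficients 1,2,2,2,1,0,1 for degrees 0…6.
[q^6] = 1·1 − 3·0 + 3·1 − 1·2 = 2.

2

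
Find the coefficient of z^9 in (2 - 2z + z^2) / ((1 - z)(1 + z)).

-2

The denominator gives the recurrence a_n = a_(n−2) for n ≥ 3; the numerator fixes a_0 = 2, a_1 = -2, a_2 = 3.
Iterating: 2, -2, 3, -2, 3, -2, 3, -2, 3, -2, so a_9 = -2.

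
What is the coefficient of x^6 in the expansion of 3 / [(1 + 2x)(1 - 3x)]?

1389

Partial fractions give a closed form: a_n = (6/5)·(-2)^n + (9/5)·3^n.
At n = 6: a_6 = 1389.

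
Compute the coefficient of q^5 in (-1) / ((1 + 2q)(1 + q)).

63

Partial fractions give a closed form: a_n = (-2)·(-2)^n + (1)·(-1)^n.
At n = 5: a_5 = 63.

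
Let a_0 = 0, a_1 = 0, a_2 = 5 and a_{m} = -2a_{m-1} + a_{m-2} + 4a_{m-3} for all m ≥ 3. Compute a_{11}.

The ordinary generating function has denominator 1 + 2y - y^2 - 4y^3.
Iterating the recurrence: a_0,…,a_{11} = 0, 0, 5, -10, 25, -40, 65, -70, 45, 100, -435, 1150.

1150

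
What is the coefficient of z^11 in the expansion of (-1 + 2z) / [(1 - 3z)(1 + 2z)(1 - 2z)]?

The denominator gives the recurrence a_n = 3a_(n−1) + 4a_(n−2) − 12a_(n−3) for n ≥ 3; the numerator fixes a_0 = -1, a_1 = -1, a_2 = -7.
Iterating: -1, -1, -7, -13, -55, -133, -463, -1261, -4039, -11605, -35839, -105469, so a_11 = -105469.

-105469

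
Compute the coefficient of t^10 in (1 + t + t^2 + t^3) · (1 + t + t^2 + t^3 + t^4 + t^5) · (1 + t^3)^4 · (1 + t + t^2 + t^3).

145

(1 + t + t^2 + t^3) has coefficients 1,1,1,1 for degrees 0…3.
(1 + t + t^2 + t^3 + t^4 + t^5) has coefficients 1,1,1,1,1,1,0,0,0,0,0 for degrees 0…10.
Multiplying by (1 + t^3)^4 gives running coefficients 1,1,1,5,5,5,10,10,10,10,10 for degrees 0…10.
Finally multiplying by (1 + t + t^2 + t^3), the product of all factors after the first has coefficients 1,2,3,8,12,16,25,30,35,40,40 for degrees 0…10.
[t^10] = 1·40 + 1·40 + 1·35 + 1·30 = 145.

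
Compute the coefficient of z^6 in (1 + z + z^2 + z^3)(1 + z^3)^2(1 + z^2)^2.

8

(1 + z + z^2 + z^3) has coefficients 1,1,1,1 for degrees 0…3.
(1 + z^3)^2 has coefficients 1,0,0,2,0,0,1 for degrees 0…6.
Finally multiplying by (1 + z^2)^2, the product of all factors after the first has coefficients 1,0,2,2,1,4,1 for degrees 0…6.
[z^6] = 1·1 + 1·4 + 1·1 + 1·2 = 8.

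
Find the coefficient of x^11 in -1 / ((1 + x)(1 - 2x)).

-1365

Partial fractions give a closed form: a_n = (-1/3)·(-1)^n + (-2/3)·2^n.
At n = 11: a_11 = -1365.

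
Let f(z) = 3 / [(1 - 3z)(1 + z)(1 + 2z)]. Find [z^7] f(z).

2646

Partial fractions give a closed form: a_n = (27/20)·3^n + (-3/4)·(-1)^n + (12/5)·(-2)^n.
At n = 7: a_7 = 2646.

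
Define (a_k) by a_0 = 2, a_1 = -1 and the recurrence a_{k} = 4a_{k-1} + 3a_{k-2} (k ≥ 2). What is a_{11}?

1198613

The ordinary generating function has denominator 1 - 4q - 3q^2.
Iterating the recurrence: a_0,…,a_{11} = 2, -1, 2, 5, 26, 119, 554, 2573, 11954, 55535, 258002, 1198613.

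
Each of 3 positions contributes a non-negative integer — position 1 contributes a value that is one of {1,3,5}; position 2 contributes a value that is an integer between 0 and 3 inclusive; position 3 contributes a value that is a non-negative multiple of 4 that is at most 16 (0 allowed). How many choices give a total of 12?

3

The generating function for the choices is (t + t³ + t⁵)·(1 + t + t² + t³)·(1 + t⁴ + t⁸ + t¹² + t¹⁶); the count is [t¹²].
(t + t³ + t⁵) has coefficients 0,1,0,1,0,1 for degrees 0…5.
(1 + t + t² + t³) has coefficients 1,1,1,1,0,0,0,0,0,0,0,0,0 for degrees 0…12.
Finally multiplying by (1 + t⁴ + t⁸ + t¹² + t¹⁶), the product of all factors after the first has coefficients 1,1,1,1,1,1,1,1,1,1,1,1,1 for degrees 0…12.
[t¹²] = 1·1 + 1·1 + 1·1 = 3.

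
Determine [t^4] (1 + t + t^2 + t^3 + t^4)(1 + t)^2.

(1 + t + t^2 + t^3 + t^4) has coefficients 1,1,1,1,1 for degrees 0…4.
(1 + t)^2 has coefficients 1,2,1,0,0 for degrees 0…4.
[t^4] = 1·0 + 1·0 + 1·1 + 1·2 + 1·1 = 4.

4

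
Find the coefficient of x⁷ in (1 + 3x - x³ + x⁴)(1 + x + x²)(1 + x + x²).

(1 + 3x - x³ + x⁴) has coefficients 1,3,0,-1,1 for degrees 0…4.
(1 + x + x²) has coefficients 1,1,1,0,0,0,0,0 for degrees 0…7.
Finally multiplying by (1 + x + x²), the product of all factors after the first has coefficients 1,2,3,2,1,0,0,0 for degrees 0…7.
[x⁷] = 1·0 + 3·0 − 1·1 + 1·2 = 1.

1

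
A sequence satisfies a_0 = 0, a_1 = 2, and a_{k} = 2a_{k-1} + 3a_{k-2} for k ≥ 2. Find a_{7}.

The ordinary generating function has denominator 1 - 2z - 3z^2.
Iterating the recurrence: a_0,…,a_{7} = 0, 2, 4, 14, 40, 122, 364, 1094.

1094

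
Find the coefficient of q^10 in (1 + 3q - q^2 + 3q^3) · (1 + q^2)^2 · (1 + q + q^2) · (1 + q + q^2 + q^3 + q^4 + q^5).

40

(1 + 3q - q^2 + 3q^3) has coefficients 1,3,-1,3 for degrees 0…3.
(1 + q^2)^2 has coefficients 1,0,2,0,1,0,0,0,0,0,0 for degrees 0…10.
Multiplying by (1 + q + q^2) gives running coefficients 1,1,3,2,3,1,1,0,0,0,0 for degrees 0…10.
Finally multiplying by (1 + q + q^2 + q^3 + q^4 + q^5), the product of all factors after the first has coefficients 1,2,5,7,10,11,11,10,7,5,2 for degrees 0…10.
[q^10] = 1·2 + 3·5 − 1·7 + 3·10 = 40.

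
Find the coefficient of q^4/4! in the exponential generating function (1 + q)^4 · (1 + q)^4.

The EGF product rule gives c_4 = Σ_{k_1+k_2=4} C(4; k_1,k_2) · ∏ g_i(k_i), where (1+q)^4 gives the falling factorial (4)_k; (1+q)^4 gives the falling factorial (4)_k.
g_1(k) for k = 0…4: 1, 4, 12, 24, 24.
g_2(k) for k = 0…4: 1, 4, 12, 24, 24.
c_4 = Σ_k C(4,k)·g_1(k)·g_2(4−k) = 1·1·24 + 4·4·24 + 6·12·12 + 4·24·4 + 1·24·1 = 24 + 384 + 864 + 384 + 24 = 1680.

1680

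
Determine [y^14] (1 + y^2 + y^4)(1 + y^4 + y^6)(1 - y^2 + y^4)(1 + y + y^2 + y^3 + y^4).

(1 + y^2 + y^4) has coefficients 1,0,1,0,1 for degrees 0…4.
(1 + y^4 + y^6) has coefficients 1,0,0,0,1,0,1,0,0,0,0,0,0,0,0 for degrees 0…14.
Multiplying by (1 - y^2 + y^4) gives running coefficients 1,0,-1,0,2,0,0,0,0,0,1,0,0,0,0 for degrees 0…14.
Finally multiplying by (1 + y + y^2 + y^3 + y^4), the product of all factors after the first has coefficients 1,1,0,0,2,1,1,2,2,0,1,1,1,1,1 for degrees 0…14.
[y^14] = 1·1 + 1·1 + 1·1 = 3.

3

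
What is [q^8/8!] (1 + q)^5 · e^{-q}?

The EGF product rule gives c_8 = Σ_{k_1+k_2=8} C(8; k_1,k_2) · ∏ g_i(k_i), where (1+q)^5 gives the falling factorial (5)_k; e^{-q} gives (-1)^k.
g_1(k) for k = 0…8: 1, 5, 20, 60, 120, 120, 0, 0, 0.
g_2(k) for k = 0…8: 1, -1, 1, -1, 1, -1, 1, -1, 1.
c_8 = Σ_k C(8,k)·g_1(k)·g_2(8−k) = 1·1·1 + 8·5·(-1) + 28·20·1 + 56·60·(-1) + 70·120·1 + 56·120·(-1) = 1 − 40 + 560 − 3360 + 8400 − 6720 = -1159.

-1159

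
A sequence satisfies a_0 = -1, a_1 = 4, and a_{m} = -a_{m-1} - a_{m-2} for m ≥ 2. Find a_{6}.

The ordinary generating function has denominator 1 + q + q^2.
Iterating the recurrence: a_0,…,a_{6} = -1, 4, -3, -1, 4, -3, -1.

-1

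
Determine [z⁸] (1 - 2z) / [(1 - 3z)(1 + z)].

Partial fractions give a closed form: a_n = (1/4)·3^n + (3/4)·(-1)^n.
At n = 8: a_8 = 1641.

1641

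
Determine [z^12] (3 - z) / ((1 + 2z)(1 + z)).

Partial fractions give a closed form: a_n = (7)·(-2)^n + (-4)·(-1)^n.
At n = 12: a_12 = 28668.

28668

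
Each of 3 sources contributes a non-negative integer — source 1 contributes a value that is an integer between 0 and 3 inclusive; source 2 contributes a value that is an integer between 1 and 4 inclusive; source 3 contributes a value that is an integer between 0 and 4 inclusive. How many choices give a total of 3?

The generating function for the choices is (1 + t + t^2 + t^3)·(t + t^2 + t^3 + t^4)·(1 + t + t^2 + t^3 + t^4); the count is [t^3].
(1 + t + t^2 + t^3) has coefficients 1,1,1,1 for degrees 0…3.
(t + t^2 + t^3 + t^4) has coefficients 0,1,1,1 for degrees 0…3.
Finally multiplying by (1 + t + t^2 + t^3 + t^4), the product of all factors after the first has coefficients 0,1,2,3 for degrees 0…3.
[t^3] = 1·3 + 1·2 + 1·1 + 1·0 = 6.

6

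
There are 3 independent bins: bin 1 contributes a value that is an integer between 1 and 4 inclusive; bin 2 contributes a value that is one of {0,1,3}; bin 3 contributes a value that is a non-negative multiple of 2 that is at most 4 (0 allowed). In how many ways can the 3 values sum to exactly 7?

The generating function for the choices is (y + y^2 + y^3 + y^4)·(1 + y + y^3)·(1 + y^2 + y^4); the count is [y^7].
(y + y^2 + y^3 + y^4) has coefficients 0,1,1,1,1 for degrees 0…4.
(1 + y + y^3) has coefficients 1,1,0,1,0,0,0,0 for degrees 0…7.
Finally multiplying by (1 + y^2 + y^4), the product of all factors after the first has coefficients 1,1,1,2,1,2,0,1 for degrees 0…7.
[y^7] = 1·0 + 1·2 + 1·1 + 1·2 = 5.

5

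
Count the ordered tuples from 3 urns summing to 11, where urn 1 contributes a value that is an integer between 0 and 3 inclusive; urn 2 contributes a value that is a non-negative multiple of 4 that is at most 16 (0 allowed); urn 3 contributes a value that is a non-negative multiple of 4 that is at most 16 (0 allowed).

3

The generating function for the choices is (1 + t + t^2 + t^3)·(1 + t^4 + t^8 + t^12 + t^16)·(1 + t^4 + t^8 + t^12 + t^16); the count is [t^11].
(1 + t + t^2 + t^3) has coefficients 1,1,1,1 for degrees 0…3.
(1 + t^4 + t^8 + t^12 + t^16) has coefficients 1,0,0,0,1,0,0,0,1,0,0,0 for degrees 0…11.
Finally multiplying by (1 + t^4 + t^8 + t^12 + t^16), the product of all factors after the first has coefficients 1,0,0,0,2,0,0,0,3,0,0,0 for degrees 0…11.
[t^11] = 1·0 + 1·0 + 1·0 + 1·3 = 3.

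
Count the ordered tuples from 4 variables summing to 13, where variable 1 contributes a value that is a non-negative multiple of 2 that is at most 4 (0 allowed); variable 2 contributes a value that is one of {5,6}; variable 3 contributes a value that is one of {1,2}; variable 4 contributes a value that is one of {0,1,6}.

3

The generating function for the choices is (1 + t² + t⁴)·(t⁵ + t⁶)·(t + t²)·(1 + t + t⁶); the count is [t¹³].
(1 + t² + t⁴) has coefficients 1,0,1,0,1 for degrees 0…4.
(t⁵ + t⁶) has coefficients 0,0,0,0,0,1,1,0,0,0,0,0,0,0 for degrees 0…13.
Multiplying by (t + t²) gives running coefficients 0,0,0,0,0,0,1,2,1,0,0,0,0,0 for degrees 0…13.
Finally multiplying by (1 + t + t⁶), the product of all factors after the first has coefficients 0,0,0,0,0,0,1,3,3,1,0,0,1,2 for degrees 0…13.
[t¹³] = 1·2 + 1·0 + 1·1 = 3.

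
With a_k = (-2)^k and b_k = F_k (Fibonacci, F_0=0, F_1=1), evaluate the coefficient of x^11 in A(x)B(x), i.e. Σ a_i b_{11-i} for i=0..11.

859

The convolution is the x^11 coefficient of A(x)B(x).
Σ = 1·89 − 2·55 + 4·34 − 8·21 + 16·13 − 32·8 + 64·5 − 128·3 + 256·2 − 512·1 + 1024·1 − 2048·0 = 859.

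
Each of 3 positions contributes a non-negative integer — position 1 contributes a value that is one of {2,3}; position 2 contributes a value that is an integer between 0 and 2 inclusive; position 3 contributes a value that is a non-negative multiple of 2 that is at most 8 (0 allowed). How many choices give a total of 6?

3

The generating function for the choices is (q^2 + q^3)·(1 + q + q^2)·(1 + q^2 + q^4 + q^6 + q^8); the count is [q^6].
(q^2 + q^3) has coefficients 0,0,1,1 for degrees 0…3.
(1 + q + q^2) has coefficients 1,1,1,0,0,0,0 for degrees 0…6.
Finally multiplying by (1 + q^2 + q^4 + q^6 + q^8), the product of all factors after the first has coefficients 1,1,2,1,2,1,2 for degrees 0…6.
[q^6] = 1·2 + 1·1 = 3.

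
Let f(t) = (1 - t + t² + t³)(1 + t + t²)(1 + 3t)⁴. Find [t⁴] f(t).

(1 - t + t² + t³) has coefficients 1,-1,1,1 for degrees 0…3.
(1 + t + t²) has coefficients 1,1,1,0,0 for degrees 0…4.
Finally multiplying by (1 + 3t)⁴, the product of all factors after the first has coefficients 1,13,67,174,243 for degrees 0…4.
[t⁴] = 1·243 − 1·174 + 1·67 + 1·13 = 149.

149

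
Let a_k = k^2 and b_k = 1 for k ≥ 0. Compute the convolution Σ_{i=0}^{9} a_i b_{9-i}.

This is [x^9] in the product of the two ordinary generating functions.
Σ = 0·1 + 1·1 + 4·1 + 9·1 + 16·1 + 25·1 + 36·1 + 49·1 + 64·1 + 81·1 = 285.

285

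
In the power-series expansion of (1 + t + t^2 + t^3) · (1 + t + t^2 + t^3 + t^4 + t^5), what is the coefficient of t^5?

(1 + t + t^2 + t^3) has coefficients 1,1,1,1 for degrees 0…3.
(1 + t + t^2 + t^3 + t^4 + t^5) has coefficients 1,1,1,1,1,1 for degrees 0…5.
[t^5] = 1·1 + 1·1 + 1·1 + 1·1 = 4.

4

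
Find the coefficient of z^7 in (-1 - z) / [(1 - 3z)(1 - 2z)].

-8364

Partial fractions give a closed form: a_n = (-4)·3^n + (3)·2^n.
At n = 7: a_7 = -8364.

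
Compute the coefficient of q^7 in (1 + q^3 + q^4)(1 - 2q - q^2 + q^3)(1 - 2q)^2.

(1 + q^3 + q^4) has coefficients 1,0,0,1,1 for degrees 0…4.
(1 - 2q - q^2 + q^3) has coefficients 1,-2,-1,1,0,0,0,0 for degrees 0…7.
Finally multiplying by (1 - 2q)^2, the product of all factors after the first has coefficients 1,-6,11,-3,-8,4,0,0 for degrees 0…7.
[q^7] = 1·0 + 1·(-8) + 1·(-3) = -11.

-11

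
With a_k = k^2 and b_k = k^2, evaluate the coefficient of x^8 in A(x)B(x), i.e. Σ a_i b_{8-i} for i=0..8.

The convolution is the t^8 coefficient of A(t)B(t).
Σ = 0·64 + 1·49 + 4·36 + 9·25 + 16·16 + 25·9 + 36·4 + 49·1 + 64·0 = 1092.

1092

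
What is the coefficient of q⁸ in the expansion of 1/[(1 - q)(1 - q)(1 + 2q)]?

117

The denominator gives the recurrence a_n = 3a_(n−2) − 2a_(n−3) for n ≥ 3; the numerator fixes a_0 = 1, a_1 = 0, a_2 = 3.
Iterating: 1, 0, 3, -2, 9, -12, 31, -54, 117, so a_8 = 117.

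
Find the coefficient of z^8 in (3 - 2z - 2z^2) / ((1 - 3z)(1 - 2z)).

40785

The denominator gives the recurrence a_n = 5a_(n−1) − 6a_(n−2) for n ≥ 3; the numerator fixes a_0 = 3, a_1 = 13, a_2 = 45.
Iterating: 3, 13, 45, 147, 465, 1443, 4425, 13467, 40785, so a_8 = 40785.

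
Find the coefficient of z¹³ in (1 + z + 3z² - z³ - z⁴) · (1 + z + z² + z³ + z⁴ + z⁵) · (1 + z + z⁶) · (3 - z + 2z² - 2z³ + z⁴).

4

(1 + z + 3z² - z³ - z⁴) has coefficients 1,1,3,-1,-1 for degrees 0…4.
(1 + z + z² + z³ + z⁴ + z⁵) has coefficients 1,1,1,1,1,1,0,0,0,0,0,0,0,0 for degrees 0…13.
Multiplying by (1 + z + z⁶) gives running coefficients 1,2,2,2,2,2,2,1,1,1,1,1,0,0 for degrees 0…13.
Finally multiplying by (3 - z + 2z² - 2z³ + z⁴), the product of all factors after the first has coefficients 3,5,6,6,5,6,6,3,4,2,4,3,0,1 for degrees 0…13.
[z¹³] = 1·1 + 1·0 + 3·3 − 1·4 − 1·2 = 4.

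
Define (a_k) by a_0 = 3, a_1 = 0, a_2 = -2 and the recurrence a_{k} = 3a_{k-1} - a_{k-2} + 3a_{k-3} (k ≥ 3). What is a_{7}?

219

The ordinary generating function has denominator 1 - 3t + t^2 - 3t^3.
Iterating the recurrence: a_0,…,a_{7} = 3, 0, -2, 3, 11, 24, 70, 219.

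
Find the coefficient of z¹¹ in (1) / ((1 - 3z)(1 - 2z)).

Partial fractions give a closed form: a_n = (3)·3^n + (-2)·2^n.
At n = 11: a_11 = 527345.

527345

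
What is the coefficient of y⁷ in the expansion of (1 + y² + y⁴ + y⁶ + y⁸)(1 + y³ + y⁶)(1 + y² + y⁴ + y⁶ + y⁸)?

3

(1 + y² + y⁴ + y⁶ + y⁸) has coefficients 1,0,1,0,1,0,1,0 for degrees 0…7.
(1 + y³ + y⁶) has coefficients 1,0,0,1,0,0,1,0 for degrees 0…7.
Finally multiplying by (1 + y² + y⁴ + y⁶ + y⁸), the product of all factors after the first has coefficients 1,0,1,1,1,1,2,1 for degrees 0…7.
[y⁷] = 1·1 + 1·1 + 1·1 + 1·0 = 3.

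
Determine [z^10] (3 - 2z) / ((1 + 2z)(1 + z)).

8187

The denominator gives the recurrence a_n = −3a_(n−1) − 2a_(n−2) for n ≥ 2; the numerator fixes a_0 = 3, a_1 = -11.
Iterating: 3, -11, 27, -59, 123, -251, 507, -1019, 2043, -4091, 8187, so a_10 = 8187.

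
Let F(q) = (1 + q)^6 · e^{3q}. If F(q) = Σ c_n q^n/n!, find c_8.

5668137

The EGF product rule gives c_8 = Σ_{k_1+k_2=8} C(8; k_1,k_2) · ∏ g_i(k_i), where (1+q)^6 gives the falling factorial (6)_k; e^{3q} gives (3)^k.
g_1(k) for k = 0…8: 1, 6, 30, 120, 360, 720, 720, 0, 0.
g_2(k) for k = 0…8: 1, 3, 9, 27, 81, 243, 729, 2187, 6561.
c_8 = Σ_k C(8,k)·g_1(k)·g_2(8−k) = 1·1·6561 + 8·6·2187 + 28·30·729 + 56·120·243 + 70·360·81 + 56·720·27 + 28·720·9 = 6561 + 104976 + 612360 + 1632960 + 2041200 + 1088640 + 181440 = 5668137.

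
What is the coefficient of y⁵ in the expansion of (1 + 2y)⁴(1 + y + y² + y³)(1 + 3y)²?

(1 + 2y)⁴ has coefficients 1,8,24,32,16 for degrees 0…4.
(1 + y + y² + y³) has coefficients 1,1,1,1,0,0 for degrees 0…5.
Finally multiplying by (1 + 3y)², the product of all factors after the first has coefficients 1,7,16,16,15,9 for degrees 0…5.
[y⁵] = 1·9 + 8·15 + 24·16 + 32·16 + 16·7 = 1137.

1137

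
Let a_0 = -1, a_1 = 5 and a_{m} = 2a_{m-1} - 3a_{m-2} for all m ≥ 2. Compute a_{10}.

The ordinary generating function has denominator 1 - 2t + 3t^2.
Iterating the recurrence: a_0,…,a_{10} = -1, 5, 13, 11, -17, -67, -83, 35, 319, 533, 109.

109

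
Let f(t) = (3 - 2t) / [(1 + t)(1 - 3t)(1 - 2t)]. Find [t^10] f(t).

307277

Partial fractions give a closed form: a_n = (5/12)·(-1)^n + (21/4)·3^n + (-8/3)·2^n.
At n = 10: a_10 = 307277.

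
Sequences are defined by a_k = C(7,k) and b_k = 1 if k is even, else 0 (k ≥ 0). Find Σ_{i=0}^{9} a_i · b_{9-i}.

This is [x^9] in the product of the two ordinary generating functions.
Σ = 1·0 + 7·1 + 21·0 + 35·1 + 35·0 + 21·1 + 7·0 + 1·1 + 0·0 + 0·1 = 64.

64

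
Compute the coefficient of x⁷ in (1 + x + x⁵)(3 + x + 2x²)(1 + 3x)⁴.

(1 + x + x⁵) has coefficients 1,1,0,0,0,1 for degrees 0…5.
(3 + x + 2x²) has coefficients 3,1,2,0,0,0,0,0 for degrees 0…7.
Finally multiplying by (1 + 3x)⁴, the product of all factors after the first has coefficients 3,37,176,402,459,297,162,0 for degrees 0…7.
[x⁷] = 1·0 + 1·162 + 1·176 = 338.

338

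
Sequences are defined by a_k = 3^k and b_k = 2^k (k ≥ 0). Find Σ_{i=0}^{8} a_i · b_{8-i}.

19171

This is [x^8] in the product of the two ordinary generating functions.
Σ = 1·256 + 3·128 + 9·64 + 27·32 + 81·16 + 243·8 + 729·4 + 2187·2 + 6561·1 = 19171.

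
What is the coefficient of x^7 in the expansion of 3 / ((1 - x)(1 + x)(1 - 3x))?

Partial fractions give a closed form: a_n = (-3/4)·1^n + (3/8)·(-1)^n + (27/8)·3^n.
At n = 7: a_7 = 7380.

7380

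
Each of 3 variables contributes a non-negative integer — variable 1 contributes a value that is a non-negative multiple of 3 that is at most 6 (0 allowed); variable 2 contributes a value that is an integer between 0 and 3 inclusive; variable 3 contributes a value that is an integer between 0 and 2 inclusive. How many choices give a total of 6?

The generating function for the choices is (1 + x^3 + x^6)·(1 + x + x^2 + x^3)·(1 + x + x^2); the count is [x^6].
(1 + x^3 + x^6) has coefficients 1,0,0,1,0,0,1 for degrees 0…6.
(1 + x + x^2 + x^3) has coefficients 1,1,1,1,0,0,0 for degrees 0…6.
Finally multiplying by (1 + x + x^2), the product of all factors after the first has coefficients 1,2,3,3,2,1,0 for degrees 0…6.
[x^6] = 1·0 + 1·3 + 1·1 = 4.

4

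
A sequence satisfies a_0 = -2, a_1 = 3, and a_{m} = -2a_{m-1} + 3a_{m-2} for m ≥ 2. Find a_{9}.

The ordinary generating function has denominator 1 + 2x - 3x^2.
Iterating the recurrence: a_0,…,a_{9} = -2, 3, -12, 33, -102, 303, -912, 2733, -8202, 24603.

24603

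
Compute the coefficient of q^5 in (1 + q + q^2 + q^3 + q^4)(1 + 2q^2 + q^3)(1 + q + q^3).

(1 + q + q^2 + q^3 + q^4) has coefficients 1,1,1,1,1 for degrees 0…4.
(1 + 2q^2 + q^3) has coefficients 1,0,2,1,0,0 for degrees 0…5.
Finally multiplying by (1 + q + q^3), the product of all factors after the first has coefficients 1,1,2,4,1,2 for degrees 0…5.
[q^5] = 1·2 + 1·1 + 1·4 + 1·2 + 1·1 = 10.

10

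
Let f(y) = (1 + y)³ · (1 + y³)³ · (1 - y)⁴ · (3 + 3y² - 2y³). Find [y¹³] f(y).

(1 + y)³ has coefficients 1,3,3,1 for degrees 0…3.
(1 + y³)³ has coefficients 1,0,0,3,0,0,3,0,0,1,0,0,0,0 for degrees 0…13.
Multiplying by (1 - y)⁴ gives running coefficients 1,-4,6,-1,-11,18,-9,-9,18,-11,-1,6,-4,1 for degrees 0…13.
Finally multiplying by (3 + 3y² - 2y³), the product of all factors after the first has coefficients 3,-12,21,-17,-7,39,-58,49,-9,-42,69,-51,7,23 for degrees 0…13.
[y¹³] = 1·23 + 3·7 + 3·(-51) + 1·69 = -40.

-40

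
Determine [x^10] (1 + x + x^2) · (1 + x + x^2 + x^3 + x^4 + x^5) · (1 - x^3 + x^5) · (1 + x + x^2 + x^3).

4

(1 + x + x^2) has coefficients 1,1,1 for degrees 0…2.
(1 + x + x^2 + x^3 + x^4 + x^5) has coefficients 1,1,1,1,1,1,0,0,0,0,0 for degrees 0…10.
Multiplying by (1 - x^3 + x^5) gives running coefficients 1,1,1,0,0,1,0,0,0,1,1 for degrees 0…10.
Finally multiplying by (1 + x + x^2 + x^3), the product of all factors after the first has coefficients 1,2,3,3,2,2,1,1,1,1,2 for degrees 0…10.
[x^10] = 1·2 + 1·1 + 1·1 = 4.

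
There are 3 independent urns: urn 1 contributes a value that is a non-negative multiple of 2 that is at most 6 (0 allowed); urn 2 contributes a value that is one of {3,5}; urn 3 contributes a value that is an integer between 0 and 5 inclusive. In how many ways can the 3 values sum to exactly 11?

5

The generating function for the choices is (1 + q^2 + q^4 + q^6)·(q^3 + q^5)·(1 + q + q^2 + q^3 + q^4 + q^5); the count is [q^11].
(1 + q^2 + q^4 + q^6) has coefficients 1,0,1,0,1,0,1 for degrees 0…6.
(q^3 + q^5) has coefficients 0,0,0,1,0,1,0,0,0,0,0,0 for degrees 0…11.
Finally multiplying by (1 + q + q^2 + q^3 + q^4 + q^5), the product of all factors after the first has coefficients 0,0,0,1,1,2,2,2,2,1,1,0 for degrees 0…11.
[q^11] = 1·0 + 1·1 + 1·2 + 1·2 = 5.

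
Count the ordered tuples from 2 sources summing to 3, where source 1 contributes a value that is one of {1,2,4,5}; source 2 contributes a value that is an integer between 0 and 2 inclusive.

The generating function for the choices is (y + y² + y⁴ + y⁵)·(1 + y + y²); the count is [y³].
(y + y² + y⁴ + y⁵) has coefficients 0,1,1,0 for degrees 0…3.
(1 + y + y²) has coefficients 1,1,1,0 for degrees 0…3.
[y³] = 1·1 + 1·1 = 2.

2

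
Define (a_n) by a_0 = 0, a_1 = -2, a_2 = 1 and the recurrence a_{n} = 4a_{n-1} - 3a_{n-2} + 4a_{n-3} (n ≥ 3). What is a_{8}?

3813

The ordinary generating function has denominator 1 - 4x + 3x^2 - 4x^3.
Iterating the recurrence: a_0,…,a_{8} = 0, -2, 1, 10, 29, 90, 313, 1098, 3813.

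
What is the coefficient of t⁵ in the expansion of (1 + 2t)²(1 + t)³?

(1 + 2t)² has coefficients 1,4,4 for degrees 0…2.
(1 + t)³ has coefficients 1,3,3,1,0,0 for degrees 0…5.
[t⁵] = 1·0 + 4·0 + 4·1 = 4.

4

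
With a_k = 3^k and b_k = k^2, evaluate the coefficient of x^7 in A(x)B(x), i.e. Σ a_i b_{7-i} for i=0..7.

3244

Write out a_i and b_{7-i} for i = 0,…,7 and sum the products.
Σ = 1·49 + 3·36 + 9·25 + 27·16 + 81·9 + 243·4 + 729·1 + 2187·0 = 3244.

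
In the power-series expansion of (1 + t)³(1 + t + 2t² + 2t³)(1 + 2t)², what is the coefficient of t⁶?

86

(1 + t)³ has coefficients 1,3,3,1 for degrees 0…3.
(1 + t + 2t² + 2t³) has coefficients 1,1,2,2,0,0,0 for degrees 0…6.
Finally multiplying by (1 + 2t)², the product of all factors after the first has coefficients 1,5,10,14,16,8,0 for degrees 0…6.
[t⁶] = 1·0 + 3·8 + 3·16 + 1·14 = 86.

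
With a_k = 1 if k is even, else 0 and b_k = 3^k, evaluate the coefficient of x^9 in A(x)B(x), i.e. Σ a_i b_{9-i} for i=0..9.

22143

Write out a_i and b_{9-i} for i = 0,…,9 and sum the products.
Σ = 1·19683 + 0·6561 + 1·2187 + 0·729 + 1·243 + 0·81 + 1·27 + 0·9 + 1·3 + 0·1 = 22143.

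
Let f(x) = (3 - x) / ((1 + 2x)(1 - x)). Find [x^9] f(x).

The denominator gives the recurrence a_n = −a_(n−1) + 2a_(n−2) for n ≥ 3; the numerator fixes a_0 = 3, a_1 = -4, a_2 = 10.
Iterating: 3, -4, 10, -18, 38, -74, 150, -298, 598, -1194, so a_9 = -1194.

-1194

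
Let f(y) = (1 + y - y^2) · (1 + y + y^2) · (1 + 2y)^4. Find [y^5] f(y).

56

(1 + y - y^2) has coefficients 1,1,-1 for degrees 0…2.
(1 + y + y^2) has coefficients 1,1,1,0,0,0 for degrees 0…5.
Finally multiplying by (1 + 2y)^4, the product of all factors after the first has coefficients 1,9,33,64,72,48 for degrees 0…5.
[y^5] = 1·48 + 1·72 − 1·64 = 56.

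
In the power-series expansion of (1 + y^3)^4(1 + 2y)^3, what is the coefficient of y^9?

52

(1 + y^3)^4 has coefficients 1,0,0,4,0,0,6,0,0,4 for degrees 0…9.
(1 + 2y)^3 has coefficients 1,6,12,8,0,0,0,0,0,0 for degrees 0…9.
[y^9] = 1·0 + 4·0 + 6·8 + 4·1 = 52.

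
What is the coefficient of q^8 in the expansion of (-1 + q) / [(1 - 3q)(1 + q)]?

Partial fractions give a closed form: a_n = (-1/2)·3^n + (-1/2)·(-1)^n.
At n = 8: a_8 = -3281.

-3281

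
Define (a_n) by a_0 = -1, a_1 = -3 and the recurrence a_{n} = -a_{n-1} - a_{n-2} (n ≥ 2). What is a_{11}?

The ordinary generating function has denominator 1 + z + z^2.
Iterating the recurrence: a_0,…,a_{11} = -1, -3, 4, -1, -3, 4, -1, -3, 4, -1, -3, 4.

4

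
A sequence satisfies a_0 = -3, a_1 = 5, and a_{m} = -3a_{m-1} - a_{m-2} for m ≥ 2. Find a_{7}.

The ordinary generating function has denominator 1 + 3z + z^2.
Iterating the recurrence: a_0,…,a_{7} = -3, 5, -12, 31, -81, 212, -555, 1453.

1453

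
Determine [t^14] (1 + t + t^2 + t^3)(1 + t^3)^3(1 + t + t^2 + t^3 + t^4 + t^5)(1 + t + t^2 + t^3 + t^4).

68

(1 + t + t^2 + t^3) has coefficients 1,1,1,1 for degrees 0…3.
(1 + t^3)^3 has coefficients 1,0,0,3,0,0,3,0,0,1,0,0,0,0,0 for degrees 0…14.
Multiplying by (1 + t + t^2 + t^3 + t^4 + t^5) gives running coefficients 1,1,1,4,4,4,6,6,6,4,4,4,1,1,1 for degrees 0…14.
Finally multiplying by (1 + t + t^2 + t^3 + t^4), the product of all factors after the first has coefficients 1,2,3,7,11,14,19,24,26,26,26,24,19,14,11 for degrees 0…14.
[t^14] = 1·11 + 1·14 + 1·19 + 1·24 = 68.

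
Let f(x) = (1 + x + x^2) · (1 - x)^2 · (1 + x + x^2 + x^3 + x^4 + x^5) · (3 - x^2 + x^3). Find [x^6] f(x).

-4

(1 + x + x^2) has coefficients 1,1,1 for degrees 0…2.
(1 - x)^2 has coefficients 1,-2,1,0,0,0,0 for degrees 0…6.
Multiplying by (1 + x + x^2 + x^3 + x^4 + x^5) gives running coefficients 1,-1,0,0,0,0,-1 for degrees 0…6.
Finally multiplying by (3 - x^2 + x^3), the product of all factors after the first has coefficients 3,-3,-1,2,-1,0,-3 for degrees 0…6.
[x^6] = 1·(-3) + 1·0 + 1·(-1) = -4.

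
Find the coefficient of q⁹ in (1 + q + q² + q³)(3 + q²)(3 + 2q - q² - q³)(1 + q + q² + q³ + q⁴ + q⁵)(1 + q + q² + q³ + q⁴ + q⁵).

(1 + q + q² + q³) has coefficients 1,1,1,1 for degrees 0…3.
(3 + q²) has coefficients 3,0,1,0,0,0,0,0,0,0 for degrees 0…9.
Multiplying by (3 + 2q - q² - q³) gives running coefficients 9,6,0,-1,-1,-1,0,0,0,0 for degrees 0…9.
Multiplying by (1 + q + q² + q³ + q⁴ + q⁵) gives running coefficients 9,15,15,14,13,12,3,-3,-3,-2 for degrees 0…9.
Finally multiplying by (1 + q + q² + q³ + q⁴ + q⁵), the product of all factors after the first has coefficients 9,24,39,53,66,78,72,54,36,20 for degrees 0…9.
[q⁹] = 1·20 + 1·36 + 1·54 + 1·72 = 182.

182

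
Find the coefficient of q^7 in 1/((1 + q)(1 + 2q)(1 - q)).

-170

Partial fractions give a closed form: a_n = (-1/2)·(-1)^n + (4/3)·(-2)^n + (1/6)·1^n.
At n = 7: a_7 = -170.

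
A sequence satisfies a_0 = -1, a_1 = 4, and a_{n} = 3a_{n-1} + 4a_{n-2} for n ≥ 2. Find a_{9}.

The ordinary generating function has denominator 1 - 3t - 4t^2.
Iterating the recurrence: a_0,…,a_{9} = -1, 4, 8, 40, 152, 616, 2456, 9832, 39320, 157288.

157288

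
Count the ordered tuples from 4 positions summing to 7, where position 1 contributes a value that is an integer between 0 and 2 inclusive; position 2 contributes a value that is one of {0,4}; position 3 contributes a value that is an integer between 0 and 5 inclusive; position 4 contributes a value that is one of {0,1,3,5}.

16

The generating function for the choices is (1 + x + x^2)·(1 + x^4)·(1 + x + x^2 + x^3 + x^4 + x^5)·(1 + x + x^3 + x^5); the count is [x^7].
(1 + x + x^2) has coefficients 1,1,1 for degrees 0…2.
(1 + x^4) has coefficients 1,0,0,0,1,0,0,0 for degrees 0…7.
Multiplying by (1 + x + x^2 + x^3 + x^4 + x^5) gives running coefficients 1,1,1,1,2,2,1,1 for degrees 0…7.
Finally multiplying by (1 + x + x^3 + x^5), the product of all factors after the first has coefficients 1,2,2,3,4,6,5,5 for degrees 0…7.
[x^7] = 1·5 + 1·5 + 1·6 = 16.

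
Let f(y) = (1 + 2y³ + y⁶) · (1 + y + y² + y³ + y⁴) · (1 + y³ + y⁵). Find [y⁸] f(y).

(1 + 2y³ + y⁶) has coefficients 1,0,0,2,0,0,1 for degrees 0…6.
(1 + y + y² + y³ + y⁴) has coefficients 1,1,1,1,1,0,0,0,0 for degrees 0…8.
Finally multiplying by (1 + y³ + y⁵), the product of all factors after the first has coefficients 1,1,1,2,2,2,2,2,1 for degrees 0…8.
[y⁸] = 1·1 + 2·2 + 1·1 = 6.

6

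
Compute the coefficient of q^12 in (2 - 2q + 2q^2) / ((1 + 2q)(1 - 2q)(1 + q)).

The denominator gives the recurrence a_n = −a_(n−1) + 4a_(n−2) + 4a_(n−3) for n ≥ 3; the numerator fixes a_0 = 2, a_1 = -4, a_2 = 14.
Iterating: 2, -4, 14, -22, 62, -94, 254, -382, 1022, -1534, 4094, -6142, 16382, so a_12 = 16382.

16382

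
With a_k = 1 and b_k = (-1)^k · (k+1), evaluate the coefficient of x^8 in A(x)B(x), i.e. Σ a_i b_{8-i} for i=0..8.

Write out a_i and b_{8-i} for i = 0,…,8 and sum the products.
Σ = 1·9 + 1·(-8) + 1·7 + 1·(-6) + 1·5 + 1·(-4) + 1·3 + 1·(-2) + 1·1 = 5.

5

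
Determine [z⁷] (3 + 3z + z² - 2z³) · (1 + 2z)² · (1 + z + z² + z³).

-12

(3 + 3z + z² - 2z³) has coefficients 3,3,1,-2 for degrees 0…3.
(1 + 2z)² has coefficients 1,4,4,0,0,0,0,0 for degrees 0…7.
Finally multiplying by (1 + z + z² + z³), the product of all factors after the first has coefficients 1,5,9,9,8,4,0,0 for degrees 0…7.
[z⁷] = 3·0 + 3·0 + 1·4 − 2·8 = -12.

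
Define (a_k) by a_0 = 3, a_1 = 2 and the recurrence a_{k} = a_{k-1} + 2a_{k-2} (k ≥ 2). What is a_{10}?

The ordinary generating function has denominator 1 - y - 2y^2.
Iterating the recurrence: a_0,…,a_{10} = 3, 2, 8, 12, 28, 52, 108, 212, 428, 852, 1708.

1708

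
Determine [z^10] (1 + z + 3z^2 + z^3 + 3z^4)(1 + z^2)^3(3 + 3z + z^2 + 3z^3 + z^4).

55

(1 + z + 3z^2 + z^3 + 3z^4) has coefficients 1,1,3,1,3 for degrees 0…4.
(1 + z^2)^3 has coefficients 1,0,3,0,3,0,1,0,0,0,0 for degrees 0…10.
Finally multiplying by (3 + 3z + z^2 + 3z^3 + z^4), the product of all factors after the first has coefficients 3,3,10,12,13,18,9,12,4,3,1 for degrees 0…10.
[z^10] = 1·1 + 1·3 + 3·4 + 1·12 + 3·9 = 55.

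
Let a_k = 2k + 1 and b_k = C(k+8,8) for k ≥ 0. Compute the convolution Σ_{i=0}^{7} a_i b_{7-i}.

Write out a_i and b_{7-i} for i = 0,…,7 and sum the products.
Σ = 1·6435 + 3·3003 + 5·1287 + 7·495 + 9·165 + 11·45 + 13·9 + 15·1 = 27456.

27456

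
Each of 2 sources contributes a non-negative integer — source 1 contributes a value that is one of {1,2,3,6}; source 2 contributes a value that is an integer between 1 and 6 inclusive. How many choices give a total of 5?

The generating function for the choices is (y + y^2 + y^3 + y^6)·(y + y^2 + y^3 + y^4 + y^5 + y^6); the count is [y^5].
(y + y^2 + y^3 + y^6) has coefficients 0,1,1,1,0,0 for degrees 0…5.
(y + y^2 + y^3 + y^4 + y^5 + y^6) has coefficients 0,1,1,1,1,1 for degrees 0…5.
[y^5] = 1·1 + 1·1 + 1·1 = 3.

3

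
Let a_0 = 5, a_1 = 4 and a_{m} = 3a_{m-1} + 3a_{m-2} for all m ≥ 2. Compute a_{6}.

5157

The ordinary generating function has denominator 1 - 3z - 3z^2.
Iterating the recurrence: a_0,…,a_{6} = 5, 4, 27, 93, 360, 1359, 5157.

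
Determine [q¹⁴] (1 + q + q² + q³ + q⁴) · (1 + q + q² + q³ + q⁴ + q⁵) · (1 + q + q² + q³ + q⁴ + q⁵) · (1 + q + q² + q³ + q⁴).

35

(1 + q + q² + q³ + q⁴) has coefficients 1,1,1,1,1 for degrees 0…4.
(1 + q + q² + q³ + q⁴ + q⁵) has coefficients 1,1,1,1,1,1,0,0,0,0,0,0,0,0,0 for degrees 0…14.
Multiplying by (1 + q + q² + q³ + q⁴ + q⁵) gives running coefficients 1,2,3,4,5,6,5,4,3,2,1,0,0,0,0 for degrees 0…14.
Finally multiplying by (1 + q + q² + q³ + q⁴), the product of all factors after the first has coefficients 1,3,6,10,15,20,23,24,23,20,15,10,6,3,1 for degrees 0…14.
[q¹⁴] = 1·1 + 1·3 + 1·6 + 1·10 + 1·15 = 35.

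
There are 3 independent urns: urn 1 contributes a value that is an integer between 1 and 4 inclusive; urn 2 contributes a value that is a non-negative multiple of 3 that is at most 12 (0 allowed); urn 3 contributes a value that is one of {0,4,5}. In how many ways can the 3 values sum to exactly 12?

The generating function for the choices is (q + q² + q³ + q⁴)·(1 + q³ + q⁶ + q⁹ + q¹²)·(1 + q⁴ + q⁵); the count is [q¹²].
(q + q² + q³ + q⁴) has coefficients 0,1,1,1,1 for degrees 0…4.
(1 + q³ + q⁶ + q⁹ + q¹²) has coefficients 1,0,0,1,0,0,1,0,0,1,0,0,1 for degrees 0…12.
Finally multiplying by (1 + q⁴ + q⁵), the product of all factors after the first has coefficients 1,0,0,1,1,1,1,1,1,1,1,1,1 for degrees 0…12.
[q¹²] = 1·1 + 1·1 + 1·1 + 1·1 = 4.

4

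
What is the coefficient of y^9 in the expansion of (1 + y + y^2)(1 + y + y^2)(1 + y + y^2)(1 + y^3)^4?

(1 + y + y^2) has coefficients 1,1,1 for degrees 0…2.
(1 + y + y^2) has coefficients 1,1,1,0,0,0,0,0,0,0 for degrees 0…9.
Multiplying by (1 + y + y^2) gives running coefficients 1,2,3,2,1,0,0,0,0,0 for degrees 0…9.
Finally multiplying by (1 + y^3)^4, the product of all factors after the first has coefficients 1,2,3,6,9,12,14,16,18,16 for degrees 0…9.
[y^9] = 1·16 + 1·18 + 1·16 = 50.

50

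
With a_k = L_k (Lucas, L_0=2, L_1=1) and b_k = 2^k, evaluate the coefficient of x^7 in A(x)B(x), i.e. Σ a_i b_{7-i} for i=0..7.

645

The convolution is the x^7 coefficient of A(x)B(x).
Σ = 2·128 + 1·64 + 3·32 + 4·16 + 7·8 + 11·4 + 18·2 + 29·1 = 645.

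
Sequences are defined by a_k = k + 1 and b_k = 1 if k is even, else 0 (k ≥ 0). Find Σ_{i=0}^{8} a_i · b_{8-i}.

Write out a_i and b_{8-i} for i = 0,…,8 and sum the products.
Σ = 1·1 + 2·0 + 3·1 + 4·0 + 5·1 + 6·0 + 7·1 + 8·0 + 9·1 = 25.

25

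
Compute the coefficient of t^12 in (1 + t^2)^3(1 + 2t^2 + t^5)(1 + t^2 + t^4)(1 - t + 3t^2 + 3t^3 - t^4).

(1 + t^2)^3 has coefficients 1,0,3,0,3,0,1 for degrees 0…6.
(1 + 2t^2 + t^5) has coefficients 1,0,2,0,0,1,0,0,0,0,0,0,0 for degrees 0…12.
Multiplying by (1 + t^2 + t^4) gives running coefficients 1,0,3,0,3,1,2,1,0,1,0,0,0 for degrees 0…12.
Finally multiplying by (1 - t + 3t^2 + 3t^3 - t^4), the product of all factors after the first has coefficients 1,-1,6,0,11,7,7,11,5,9,0,2,3 for degrees 0…12.
[t^12] = 1·3 + 3·0 + 3·5 + 1·7 = 25.

25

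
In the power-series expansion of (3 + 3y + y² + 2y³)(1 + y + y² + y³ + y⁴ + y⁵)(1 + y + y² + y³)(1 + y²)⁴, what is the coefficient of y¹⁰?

(3 + 3y + y² + 2y³) has coefficients 3,3,1,2 for degrees 0…3.
(1 + y + y² + y³ + y⁴ + y⁵) has coefficients 1,1,1,1,1,1,0,0,0,0,0 for degrees 0…10.
Multiplying by (1 + y + y² + y³) gives running coefficients 1,2,3,4,4,4,3,2,1,0,0 for degrees 0…10.
Finally multiplying by (1 + y²)⁴, the product of all factors after the first has coefficients 1,2,7,12,22,32,41,50,50,50,41 for degrees 0…10.
[y¹⁰] = 3·41 + 3·50 + 1·50 + 2·50 = 423.

423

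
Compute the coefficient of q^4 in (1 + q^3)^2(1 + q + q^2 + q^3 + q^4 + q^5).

(1 + q^3)^2 has coefficients 1,0,0,2,0 for degrees 0…4.
(1 + q + q^2 + q^3 + q^4 + q^5) has coefficients 1,1,1,1,1 for degrees 0…4.
[q^4] = 1·1 + 2·1 = 3.

3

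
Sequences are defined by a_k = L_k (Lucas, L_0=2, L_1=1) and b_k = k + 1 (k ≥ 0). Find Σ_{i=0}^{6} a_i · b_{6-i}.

Write out a_i and b_{6-i} for i = 0,…,6 and sum the products.
Σ = 2·7 + 1·6 + 3·5 + 4·4 + 7·3 + 11·2 + 18·1 = 112.

112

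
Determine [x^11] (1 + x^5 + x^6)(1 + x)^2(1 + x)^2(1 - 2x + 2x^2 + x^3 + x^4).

28

(1 + x^5 + x^6) has coefficients 1,0,0,0,0,1,1 for degrees 0…6.
(1 + x)^2 has coefficients 1,2,1,0,0,0,0,0,0,0,0,0 for degrees 0…11.
Multiplying by (1 + x)^2 gives running coefficients 1,4,6,4,1,0,0,0,0,0,0,0 for degrees 0…11.
Finally multiplying by (1 - 2x + 2x^2 + x^3 + x^4), the product of all factors after the first has coefficients 1,2,0,1,10,16,12,5,1,0,0,0 for degrees 0…11.
[x^11] = 1·0 + 1·12 + 1·16 = 28.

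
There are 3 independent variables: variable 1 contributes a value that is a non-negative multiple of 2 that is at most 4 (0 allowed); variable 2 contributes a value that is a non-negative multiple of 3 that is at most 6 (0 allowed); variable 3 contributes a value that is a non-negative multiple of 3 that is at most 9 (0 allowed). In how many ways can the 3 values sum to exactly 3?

The generating function for the choices is (1 + q² + q⁴)·(1 + q³ + q⁶)·(1 + q³ + q⁶ + q⁹); the count is [q³].
(1 + q² + q⁴) has coefficients 1,0,1,0 for degrees 0…3.
(1 + q³ + q⁶) has coefficients 1,0,0,1 for degrees 0…3.
Finally multiplying by (1 + q³ + q⁶ + q⁹), the product of all factors after the first has coefficients 1,0,0,2 for degrees 0…3.
[q³] = 1·2 + 1·0 = 2.

2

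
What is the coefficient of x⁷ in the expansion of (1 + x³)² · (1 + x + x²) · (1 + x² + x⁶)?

4

(1 + x³)² has coefficients 1,0,0,2,0,0,1 for degrees 0…6.
(1 + x + x²) has coefficients 1,1,1,0,0,0,0,0 for degrees 0…7.
Finally multiplying by (1 + x² + x⁶), the product of all factors after the first has coefficients 1,1,2,1,1,0,1,1 for degrees 0…7.
[x⁷] = 1·1 + 2·1 + 1·1 = 4.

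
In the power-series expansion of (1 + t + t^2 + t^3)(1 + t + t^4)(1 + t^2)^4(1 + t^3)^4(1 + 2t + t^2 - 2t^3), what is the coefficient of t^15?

564

(1 + t + t^2 + t^3) has coefficients 1,1,1,1 for degrees 0…3.
(1 + t + t^4) has coefficients 1,1,0,0,1,0,0,0,0,0,0,0,0,0,0,0 for degrees 0…15.
Multiplying by (1 + t^2)^4 gives running coefficients 1,1,4,4,7,6,8,4,7,1,4,0,1,0,0,0 for degrees 0…15.
Multiplying by (1 + t^3)^4 gives running coefficients 1,1,4,8,11,22,30,38,55,61,66,80,70,69,70,46 for degrees 0…15.
Finally multiplying by (1 + 2t + t^2 - 2t^3), the product of all factors after the first has coefficients 1,3,7,15,29,44,69,98,117,149,167,163,174,157,118,115 for degrees 0…15.
[t^15] = 1·115 + 1·118 + 1·157 + 1·174 = 564.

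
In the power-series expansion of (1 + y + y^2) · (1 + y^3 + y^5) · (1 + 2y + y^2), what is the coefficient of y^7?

5

(1 + y + y^2) has coefficients 1,1,1 for degrees 0…2.
(1 + y^3 + y^5) has coefficients 1,0,0,1,0,1,0,0 for degrees 0…7.
Finally multiplying by (1 + 2y + y^2), the product of all factors after the first has coefficients 1,2,1,1,2,2,2,1 for degrees 0…7.
[y^7] = 1·1 + 1·2 + 1·2 = 5.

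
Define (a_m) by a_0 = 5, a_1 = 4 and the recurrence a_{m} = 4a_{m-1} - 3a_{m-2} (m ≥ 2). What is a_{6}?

-359

The ordinary generating function has denominator 1 - 4z + 3z^2.
Iterating the recurrence: a_0,…,a_{6} = 5, 4, 1, -8, -35, -116, -359.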